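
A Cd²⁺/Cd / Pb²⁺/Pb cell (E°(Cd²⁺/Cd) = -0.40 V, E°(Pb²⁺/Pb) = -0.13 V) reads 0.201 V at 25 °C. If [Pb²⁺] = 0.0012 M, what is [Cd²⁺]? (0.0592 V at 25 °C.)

From the Nernst equation, log Q = n(E° − E)/0.0592 = 2(0.27 − 0.201)/0.0592 = 2.331, so Q = 214.
With Q = [Cd²⁺]/[Pb²⁺] and the known concentrations, [Cd²⁺] in the numerator gives [Cd²⁺] = 0.26 M.

0.26 M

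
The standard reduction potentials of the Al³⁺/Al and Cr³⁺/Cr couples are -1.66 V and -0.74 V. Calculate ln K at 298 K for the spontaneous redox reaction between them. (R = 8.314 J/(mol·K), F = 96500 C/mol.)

ln K = 107.5

E°_cell = -0.74 − (-1.66) = 0.92 V, with n = 3 electrons transferred.
At equilibrium E = 0, so the Nernst equation gives ln K = nFE°/RT = (3)(96500)(0.92)/((8.314)(298)) = 107.50.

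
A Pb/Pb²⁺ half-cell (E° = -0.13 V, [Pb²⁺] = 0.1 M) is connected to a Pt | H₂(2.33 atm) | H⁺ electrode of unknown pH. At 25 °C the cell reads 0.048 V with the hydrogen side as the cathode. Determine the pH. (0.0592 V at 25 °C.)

E°_cell = 0.13 V and n = 2.
log Q = n(E° − E)/0.0592 = 2×(0.13 − 0.048)/0.0592 = 2.770.
With Q = [Pb²⁺]·P(H₂) / [H⁺]^2, solving for [H⁺] gives log[H⁺] = -1.701, so pH = 1.70.

pH = 1.70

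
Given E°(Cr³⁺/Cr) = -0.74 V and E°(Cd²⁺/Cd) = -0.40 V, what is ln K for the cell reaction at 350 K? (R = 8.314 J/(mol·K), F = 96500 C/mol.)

ln K = 67.7

E°_cell = -0.40 − (-0.74) = 0.34 V, with n = 6 electrons transferred.
At equilibrium E = 0, so the Nernst equation gives ln K = nFE°/RT = (6)(96500)(0.34)/((8.314)(350)) = 67.65.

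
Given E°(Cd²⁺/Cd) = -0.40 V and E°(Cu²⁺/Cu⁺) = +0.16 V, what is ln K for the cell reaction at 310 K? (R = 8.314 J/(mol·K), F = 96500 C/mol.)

E°_cell = +0.16 − (-0.40) = 0.56 V, with n = 2 electrons transferred.
At equilibrium E = 0, so the Nernst equation gives ln K = nFE°/RT = (2)(96500)(0.56)/((8.314)(310)) = 41.93.

ln K = 41.9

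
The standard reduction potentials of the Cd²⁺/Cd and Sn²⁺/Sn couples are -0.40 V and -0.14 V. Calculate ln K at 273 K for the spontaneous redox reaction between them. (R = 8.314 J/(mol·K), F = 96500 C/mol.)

ln K = 22.1

E°_cell = -0.14 − (-0.40) = 0.26 V, with n = 2 electrons transferred.
At equilibrium E = 0, so the Nernst equation gives ln K = nFE°/RT = (2)(96500)(0.26)/((8.314)(273)) = 22.11.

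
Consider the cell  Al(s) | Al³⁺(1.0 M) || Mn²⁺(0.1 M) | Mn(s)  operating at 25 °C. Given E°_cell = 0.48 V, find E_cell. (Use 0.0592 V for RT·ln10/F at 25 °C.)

0.450 V

Balancing electrons gives n = 6; the reaction quotient is Q = [Al³⁺]^2/[Mn²⁺]^3 = 1000.
At 25 °C, E = E° − (0.0592/n) log Q = 0.48 − (0.0592/6)(3.000) = 0.480 − 0.030 = 0.450 V.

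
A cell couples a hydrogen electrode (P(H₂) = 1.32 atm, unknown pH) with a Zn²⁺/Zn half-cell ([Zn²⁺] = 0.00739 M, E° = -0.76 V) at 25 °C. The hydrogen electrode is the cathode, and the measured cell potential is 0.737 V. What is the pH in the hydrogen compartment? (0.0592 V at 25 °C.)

pH = 1.39

E°_cell = 0.76 V and n = 2.
log Q = n(E° − E)/0.0592 = 2×(0.76 − 0.737)/0.0592 = 0.777.
With Q = [Zn²⁺]·P(H₂) / [H⁺]^2, solving for [H⁺] gives log[H⁺] = -1.394, so pH = 1.39.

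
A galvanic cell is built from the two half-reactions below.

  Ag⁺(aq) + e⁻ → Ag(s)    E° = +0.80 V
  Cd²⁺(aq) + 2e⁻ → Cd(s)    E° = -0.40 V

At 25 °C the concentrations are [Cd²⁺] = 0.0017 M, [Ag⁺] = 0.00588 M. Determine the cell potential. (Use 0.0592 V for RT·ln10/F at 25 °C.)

The Ag⁺/Ag couple has the higher reduction potential and acts as the cathode, so E°_cell = +0.80 − (-0.40) = 1.20 V.
Balancing electrons gives n = 2; the reaction quotient is Q = [Cd²⁺]/[Ag⁺]^2 = 49.2.
At 25 °C, E = E° − (0.0592/n) log Q = 1.20 − (0.0592/2)(1.692) = 1.200 − 0.050 = 1.150 V.

1.15 V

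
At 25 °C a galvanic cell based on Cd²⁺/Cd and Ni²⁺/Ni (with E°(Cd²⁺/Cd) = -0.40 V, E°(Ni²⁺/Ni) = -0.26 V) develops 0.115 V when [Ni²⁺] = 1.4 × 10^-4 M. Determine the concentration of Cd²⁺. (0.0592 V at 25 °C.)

From the Nernst equation, log Q = n(E° − E)/0.0592 = 2(0.14 − 0.115)/0.0592 = 0.845, so Q = 6.99.
With Q = [Cd²⁺]/[Ni²⁺] and the known concentrations, [Cd²⁺] in the numerator gives [Cd²⁺] = 9.8 × 10^-4 M.

9.8 × 10^-4 M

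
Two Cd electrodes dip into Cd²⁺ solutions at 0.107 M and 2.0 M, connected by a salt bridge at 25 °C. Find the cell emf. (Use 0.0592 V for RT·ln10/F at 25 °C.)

Both half-cells are Cd²⁺/Cd, so E°_cell = 0. The concentrated side is the cathode; the cell reaction moves Cd²⁺ from high to low concentration with n = 2.
Q = [Cd²⁺]_dilute/[Cd²⁺]_conc = 0.107/2.0 = 0.0535.
E = 0 − (0.0592/2) log Q = −(0.0592/2)(-1.272) = 0.0377 V.

0.038 V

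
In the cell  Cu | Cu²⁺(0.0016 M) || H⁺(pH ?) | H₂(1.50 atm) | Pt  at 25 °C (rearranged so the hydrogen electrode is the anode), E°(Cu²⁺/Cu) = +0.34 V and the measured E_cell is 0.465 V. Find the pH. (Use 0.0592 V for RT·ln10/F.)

pH = 3.42

E°_cell = 0.34 V and n = 2.
log Q = n(E° − E)/0.0592 = 2×(0.34 − 0.465)/0.0592 = -4.223.
With Q = [H⁺]^2 / ([Cu²⁺]·P(H₂)), solving for [H⁺] gives log[H⁺] = -3.421, so pH = 3.42.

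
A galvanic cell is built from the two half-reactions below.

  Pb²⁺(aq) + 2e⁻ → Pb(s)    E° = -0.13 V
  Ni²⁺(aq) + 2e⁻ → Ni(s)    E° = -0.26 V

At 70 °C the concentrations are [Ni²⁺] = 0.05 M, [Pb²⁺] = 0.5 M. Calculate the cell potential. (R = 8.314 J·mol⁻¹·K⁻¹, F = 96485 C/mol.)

The Pb²⁺/Pb couple has the higher reduction potential and acts as the cathode, so E°_cell = -0.13 − (-0.26) = 0.13 V.
Balancing electrons gives n = 2; the reaction quotient is Q = [Ni²⁺]/[Pb²⁺] = 0.100.
E = E° − (RT/nF) ln Q = 0.13 − (8.314×343)/(2×96485) × (-2.303) = 0.130 + 0.034 = 0.164 V.

0.164 V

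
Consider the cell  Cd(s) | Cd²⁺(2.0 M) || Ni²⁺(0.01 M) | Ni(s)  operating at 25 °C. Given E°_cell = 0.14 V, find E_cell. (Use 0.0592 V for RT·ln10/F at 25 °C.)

Balancing electrons gives n = 2; the reaction quotient is Q = [Cd²⁺]/[Ni²⁺] = 200.
At 25 °C, E = E° − (0.0592/n) log Q = 0.14 − (0.0592/2)(2.301) = 0.140 − 0.068 = 0.072 V.

0.072 V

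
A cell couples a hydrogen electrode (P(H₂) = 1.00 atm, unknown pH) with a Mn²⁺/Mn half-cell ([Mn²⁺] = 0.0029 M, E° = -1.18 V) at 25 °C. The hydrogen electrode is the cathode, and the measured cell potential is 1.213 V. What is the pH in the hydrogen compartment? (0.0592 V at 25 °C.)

pH = 0.71

E°_cell = 1.18 V and n = 2.
log Q = n(E° − E)/0.0592 = 2×(1.18 − 1.213)/0.0592 = -1.115.
With Q = [Mn²⁺]·P(H₂) / [H⁺]^2, solving for [H⁺] gives log[H⁺] = -0.711, so pH = 0.71.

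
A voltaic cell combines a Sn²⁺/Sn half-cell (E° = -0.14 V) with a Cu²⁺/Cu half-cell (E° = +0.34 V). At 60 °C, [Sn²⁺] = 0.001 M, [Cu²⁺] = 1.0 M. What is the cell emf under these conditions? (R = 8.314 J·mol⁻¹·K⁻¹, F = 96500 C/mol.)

0.579 V

The Cu²⁺/Cu couple has the higher reduction potential and acts as the cathode, so E°_cell = +0.34 − (-0.14) = 0.48 V.
Balancing electrons gives n = 2; the reaction quotient is Q = [Sn²⁺]/[Cu²⁺] = 0.00100.
E = E° − (RT/nF) ln Q = 0.48 − (8.314×333)/(2×96500) × (-6.908) = 0.480 + 0.099 = 0.579 V.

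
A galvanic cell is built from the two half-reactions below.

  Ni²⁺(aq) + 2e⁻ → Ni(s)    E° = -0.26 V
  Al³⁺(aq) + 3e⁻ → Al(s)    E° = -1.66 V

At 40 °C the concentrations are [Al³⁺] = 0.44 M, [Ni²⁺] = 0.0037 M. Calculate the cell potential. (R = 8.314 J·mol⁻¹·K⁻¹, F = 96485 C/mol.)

The Ni²⁺/Ni couple has the higher reduction potential and acts as the cathode, so E°_cell = -0.26 − (-1.66) = 1.40 V.
Balancing electrons gives n = 6; the reaction quotient is Q = [Al³⁺]^2/[Ni²⁺]^3 = 3.82 × 10^6.
E = E° − (RT/nF) ln Q = 1.40 − (8.314×313)/(6×96485) × (15.156) = 1.400 − 0.068 = 1.332 V.

1.33 V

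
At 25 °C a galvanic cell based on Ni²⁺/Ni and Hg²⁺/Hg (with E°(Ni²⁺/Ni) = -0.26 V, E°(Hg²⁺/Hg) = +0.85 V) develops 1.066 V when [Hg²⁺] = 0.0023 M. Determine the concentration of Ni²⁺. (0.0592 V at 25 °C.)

From the Nernst equation, log Q = n(E° − E)/0.0592 = 2(1.11 − 1.066)/0.0592 = 1.486, so Q = 30.7.
With Q = [Ni²⁺]/[Hg²⁺] and the known concentrations, [Ni²⁺] in the numerator gives [Ni²⁺] = 0.071 M.

0.071 M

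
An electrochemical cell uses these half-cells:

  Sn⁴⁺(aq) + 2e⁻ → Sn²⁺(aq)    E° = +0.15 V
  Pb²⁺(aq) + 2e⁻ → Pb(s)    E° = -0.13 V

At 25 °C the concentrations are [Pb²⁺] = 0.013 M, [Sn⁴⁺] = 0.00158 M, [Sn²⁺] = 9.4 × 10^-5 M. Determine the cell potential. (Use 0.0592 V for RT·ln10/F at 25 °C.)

The Sn⁴⁺/Sn²⁺ couple has the higher reduction potential and acts as the cathode, so E°_cell = +0.15 − (-0.13) = 0.28 V.
Balancing electrons gives n = 2; the reaction quotient is Q = [Pb²⁺]·[Sn²⁺]/[Sn⁴⁺] = 7.73 × 10^-4.
At 25 °C, E = E° − (0.0592/n) log Q = 0.28 − (0.0592/2)(-3.112) = 0.280 + 0.092 = 0.372 V.

0.372 V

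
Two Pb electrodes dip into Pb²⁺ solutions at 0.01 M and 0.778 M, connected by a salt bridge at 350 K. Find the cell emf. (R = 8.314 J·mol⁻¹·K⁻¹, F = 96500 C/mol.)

0.066 V

Both half-cells are Pb²⁺/Pb, so E°_cell = 0. The concentrated side is the cathode; the cell reaction moves Pb²⁺ from high to low concentration with n = 2.
Q = [Pb²⁺]_dilute/[Pb²⁺]_conc = 0.01/0.778 = 0.0129.
E = 0 − (RT/nF) ln Q = −((8.314×350)/(2×96500))(-4.354) = 0.0656 V.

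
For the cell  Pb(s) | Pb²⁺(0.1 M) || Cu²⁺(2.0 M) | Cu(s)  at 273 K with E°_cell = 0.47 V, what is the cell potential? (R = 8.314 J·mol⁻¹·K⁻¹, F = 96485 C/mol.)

Balancing electrons gives n = 2; the reaction quotient is Q = [Pb²⁺]/[Cu²⁺] = 0.0500.
E = E° − (RT/nF) ln Q = 0.47 − (8.314×273)/(2×96485) × (-2.996) = 0.470 + 0.035 = 0.505 V.

0.505 V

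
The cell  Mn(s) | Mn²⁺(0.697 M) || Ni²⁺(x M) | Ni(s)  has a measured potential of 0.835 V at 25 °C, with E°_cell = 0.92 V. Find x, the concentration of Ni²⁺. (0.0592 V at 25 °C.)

9.4 × 10^-4 M

From the Nernst equation, log Q = n(E° − E)/0.0592 = 2(0.92 − 0.835)/0.0592 = 2.872, so Q = 744.
With Q = [Mn²⁺]/[Ni²⁺] and the known concentrations, [Ni²⁺] in the denominator gives [Ni²⁺] = 9.4 × 10^-4 M.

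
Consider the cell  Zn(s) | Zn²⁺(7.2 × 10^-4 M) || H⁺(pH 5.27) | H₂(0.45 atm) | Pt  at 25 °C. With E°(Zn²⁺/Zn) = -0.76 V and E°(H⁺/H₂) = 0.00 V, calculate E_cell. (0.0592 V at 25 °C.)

The hydrogen couple is the cathode, so E°_cell = 0.76 V; n = 2.
[H⁺] = 10^(−5.27) = 5.4 × 10^-6 M, and Q = [Zn²⁺]·P(H₂) / [H⁺]^2 = 1.12 × 10^7.
E = E° − (0.0592/2) log Q = 0.76 − (0.0592/2)(7.051) = 0.551 V.

0.55 V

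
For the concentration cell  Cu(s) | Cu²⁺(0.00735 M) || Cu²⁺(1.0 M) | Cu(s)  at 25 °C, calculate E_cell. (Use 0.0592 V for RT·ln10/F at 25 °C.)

0.063 V

Both half-cells are Cu²⁺/Cu, so E°_cell = 0. The concentrated side is the cathode; the cell reaction moves Cu²⁺ from high to low concentration with n = 2.
Q = [Cu²⁺]_dilute/[Cu²⁺]_conc = 0.00735/1.0 = 0.00735.
E = 0 − (0.0592/2) log Q = −(0.0592/2)(-2.134) = 0.0632 V.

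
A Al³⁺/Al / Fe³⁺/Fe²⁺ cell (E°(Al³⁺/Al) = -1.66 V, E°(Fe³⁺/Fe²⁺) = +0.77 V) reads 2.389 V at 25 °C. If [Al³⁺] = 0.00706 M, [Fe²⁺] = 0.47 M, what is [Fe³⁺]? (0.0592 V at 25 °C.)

From the Nernst equation, log Q = n(E° − E)/0.0592 = 3(2.43 − 2.389)/0.0592 = 2.078, so Q = 120.
With Q = [Al³⁺]·[Fe²⁺]^3/[Fe³⁺]^3 and the known concentrations, [Fe³⁺]^3 in the denominator gives [Fe³⁺] = 0.018 M.

0.018 M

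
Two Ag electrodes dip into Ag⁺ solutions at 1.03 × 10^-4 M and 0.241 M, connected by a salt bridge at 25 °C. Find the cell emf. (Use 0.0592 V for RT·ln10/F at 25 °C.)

Both half-cells are Ag⁺/Ag, so E°_cell = 0. The concentrated side is the cathode; the cell reaction moves Ag⁺ from high to low concentration with n = 1.
Q = [Ag⁺]_dilute/[Ag⁺]_conc = 1.03 × 10^-4/0.241 = 4.27 × 10^-4.
E = 0 − (0.0592/1) log Q = −(0.0592/1)(-3.369) = 0.1994 V.

0.20 V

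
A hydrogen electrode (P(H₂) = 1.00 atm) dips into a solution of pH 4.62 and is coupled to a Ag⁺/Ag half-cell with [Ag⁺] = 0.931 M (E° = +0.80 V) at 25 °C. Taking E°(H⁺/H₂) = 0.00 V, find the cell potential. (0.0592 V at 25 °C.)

The Ag⁺/Ag couple is the cathode, so E°_cell = 0.80 V; n = 2.
[H⁺] = 10^(−4.62) = 2.4 × 10^-5 M, and Q = [H⁺]^2 / ([Ag⁺]^2·P(H₂)) = 6.64 × 10^-10.
E = E° − (0.0592/2) log Q = 0.80 − (0.0592/2)(-9.178) = 1.072 V.

1.07 V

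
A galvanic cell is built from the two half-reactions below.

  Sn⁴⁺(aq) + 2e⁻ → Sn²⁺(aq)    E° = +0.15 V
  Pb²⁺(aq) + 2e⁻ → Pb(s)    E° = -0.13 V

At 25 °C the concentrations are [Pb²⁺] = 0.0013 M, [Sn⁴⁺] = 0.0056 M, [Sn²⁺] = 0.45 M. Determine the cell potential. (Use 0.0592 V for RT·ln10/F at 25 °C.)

0.309 V

The Sn⁴⁺/Sn²⁺ couple has the higher reduction potential and acts as the cathode, so E°_cell = +0.15 − (-0.13) = 0.28 V.
Balancing electrons gives n = 2; the reaction quotient is Q = [Pb²⁺]·[Sn²⁺]/[Sn⁴⁺] = 0.104.
At 25 °C, E = E° − (0.0592/n) log Q = 0.28 − (0.0592/2)(-0.981) = 0.280 + 0.029 = 0.309 V.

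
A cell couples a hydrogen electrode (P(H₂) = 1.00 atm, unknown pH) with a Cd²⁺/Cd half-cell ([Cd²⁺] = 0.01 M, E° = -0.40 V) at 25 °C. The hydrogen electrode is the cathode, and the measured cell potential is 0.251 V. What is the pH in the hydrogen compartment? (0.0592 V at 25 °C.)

E°_cell = 0.40 V and n = 2.
log Q = n(E° − E)/0.0592 = 2×(0.40 − 0.251)/0.0592 = 5.034.
With Q = [Cd²⁺]·P(H₂) / [H⁺]^2, solving for [H⁺] gives log[H⁺] = -3.517, so pH = 3.52.

pH = 3.52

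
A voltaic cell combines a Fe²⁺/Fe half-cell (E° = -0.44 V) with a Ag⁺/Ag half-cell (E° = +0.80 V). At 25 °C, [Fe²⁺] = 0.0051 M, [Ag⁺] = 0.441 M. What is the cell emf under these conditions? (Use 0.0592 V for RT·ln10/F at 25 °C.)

The Ag⁺/Ag couple has the higher reduction potential and acts as the cathode, so E°_cell = +0.80 − (-0.44) = 1.24 V.
Balancing electrons gives n = 2; the reaction quotient is Q = [Fe²⁺]/[Ag⁺]^2 = 0.0262.
At 25 °C, E = E° − (0.0592/n) log Q = 1.24 − (0.0592/2)(-1.581) = 1.240 + 0.047 = 1.287 V.

1.29 V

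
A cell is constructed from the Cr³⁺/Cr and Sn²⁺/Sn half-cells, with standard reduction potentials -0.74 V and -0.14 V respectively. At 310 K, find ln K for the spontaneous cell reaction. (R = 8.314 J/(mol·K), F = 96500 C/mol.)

ln K = 134.8

E°_cell = -0.14 − (-0.74) = 0.60 V, with n = 6 electrons transferred.
At equilibrium E = 0, so the Nernst equation gives ln K = nFE°/RT = (6)(96500)(0.60)/((8.314)(310)) = 134.79.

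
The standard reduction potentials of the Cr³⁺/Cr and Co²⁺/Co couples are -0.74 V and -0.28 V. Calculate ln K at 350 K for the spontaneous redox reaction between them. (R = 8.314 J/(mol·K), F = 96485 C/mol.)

ln K = 91.5

E°_cell = -0.28 − (-0.74) = 0.46 V, with n = 6 electrons transferred.
At equilibrium E = 0, so the Nernst equation gives ln K = nFE°/RT = (6)(96485)(0.46)/((8.314)(350)) = 91.51.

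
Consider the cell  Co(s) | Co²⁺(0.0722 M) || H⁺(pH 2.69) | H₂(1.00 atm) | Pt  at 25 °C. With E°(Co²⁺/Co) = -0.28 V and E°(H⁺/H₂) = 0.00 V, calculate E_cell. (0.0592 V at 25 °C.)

The hydrogen couple is the cathode, so E°_cell = 0.28 V; n = 2.
[H⁺] = 10^(−2.69) = 0.0020 M, and Q = [Co²⁺]·P(H₂) / [H⁺]^2 = 1.73 × 10^4.
E = E° − (0.0592/2) log Q = 0.28 − (0.0592/2)(4.239) = 0.155 V.

0.15 V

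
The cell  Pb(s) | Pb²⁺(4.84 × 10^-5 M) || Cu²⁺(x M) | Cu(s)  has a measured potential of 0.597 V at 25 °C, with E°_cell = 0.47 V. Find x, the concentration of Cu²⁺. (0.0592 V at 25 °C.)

0.94 M

From the Nernst equation, log Q = n(E° − E)/0.0592 = 2(0.47 − 0.597)/0.0592 = -4.291, so Q = 5.12 × 10^-5.
With Q = [Pb²⁺]/[Cu²⁺] and the known concentrations, [Cu²⁺] in the denominator gives [Cu²⁺] = 0.94 M.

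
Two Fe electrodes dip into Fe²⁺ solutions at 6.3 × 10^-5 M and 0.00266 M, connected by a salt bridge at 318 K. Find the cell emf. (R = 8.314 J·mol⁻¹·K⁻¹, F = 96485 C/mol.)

Both half-cells are Fe²⁺/Fe, so E°_cell = 0. The concentrated side is the cathode; the cell reaction moves Fe²⁺ from high to low concentration with n = 2.
Q = [Fe²⁺]_dilute/[Fe²⁺]_conc = 6.3 × 10^-5/0.00266 = 0.0237.
E = 0 − (RT/nF) ln Q = −((8.314×318)/(2×96485))(-3.743) = 0.0513 V.

0.051 V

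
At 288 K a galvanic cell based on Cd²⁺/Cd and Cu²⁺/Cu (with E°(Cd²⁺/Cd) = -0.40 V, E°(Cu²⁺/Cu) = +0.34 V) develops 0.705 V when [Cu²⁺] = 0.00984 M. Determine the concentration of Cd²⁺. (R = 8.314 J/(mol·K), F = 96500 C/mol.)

From the Nernst equation, ln Q = nF(E° − E)/RT = 2×96500×(0.74 − 0.705)/(8.314×288) = 2.821, so Q = 16.8.
With Q = [Cd²⁺]/[Cu²⁺] and the known concentrations, [Cd²⁺] in the numerator gives [Cd²⁺] = 0.17 M.

0.17 M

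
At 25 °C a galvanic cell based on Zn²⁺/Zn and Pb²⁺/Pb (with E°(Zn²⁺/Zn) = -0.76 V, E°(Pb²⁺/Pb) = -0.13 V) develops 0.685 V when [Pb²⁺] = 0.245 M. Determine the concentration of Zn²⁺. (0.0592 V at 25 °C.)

From the Nernst equation, log Q = n(E° − E)/0.0592 = 2(0.63 − 0.685)/0.0592 = -1.858, so Q = 0.0139.
With Q = [Zn²⁺]/[Pb²⁺] and the known concentrations, [Zn²⁺] in the numerator gives [Zn²⁺] = 0.0034 M.

0.0034 M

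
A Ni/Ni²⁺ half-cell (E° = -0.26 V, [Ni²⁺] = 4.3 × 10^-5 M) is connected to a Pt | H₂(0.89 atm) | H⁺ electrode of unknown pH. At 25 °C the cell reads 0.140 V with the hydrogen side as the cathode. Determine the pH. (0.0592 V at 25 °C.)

pH = 4.24

E°_cell = 0.26 V and n = 2.
log Q = n(E° − E)/0.0592 = 2×(0.26 − 0.140)/0.0592 = 4.054.
With Q = [Ni²⁺]·P(H₂) / [H⁺]^2, solving for [H⁺] gives log[H⁺] = -4.236, so pH = 4.24.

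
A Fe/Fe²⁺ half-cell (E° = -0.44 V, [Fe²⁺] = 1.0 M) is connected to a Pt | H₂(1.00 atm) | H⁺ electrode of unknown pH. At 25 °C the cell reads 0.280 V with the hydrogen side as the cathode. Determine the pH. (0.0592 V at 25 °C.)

pH = 2.70

E°_cell = 0.44 V and n = 2.
log Q = n(E° − E)/0.0592 = 2×(0.44 − 0.280)/0.0592 = 5.405.
With Q = [Fe²⁺]·P(H₂) / [H⁺]^2, solving for [H⁺] gives log[H⁺] = -2.703, so pH = 2.70.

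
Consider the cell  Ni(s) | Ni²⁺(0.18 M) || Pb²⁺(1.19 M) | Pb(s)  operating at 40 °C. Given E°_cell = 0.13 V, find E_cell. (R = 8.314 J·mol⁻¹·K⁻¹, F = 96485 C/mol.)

0.155 V

Balancing electrons gives n = 2; the reaction quotient is Q = [Ni²⁺]/[Pb²⁺] = 0.151.
E = E° − (RT/nF) ln Q = 0.13 − (8.314×313)/(2×96485) × (-1.889) = 0.130 + 0.025 = 0.155 V.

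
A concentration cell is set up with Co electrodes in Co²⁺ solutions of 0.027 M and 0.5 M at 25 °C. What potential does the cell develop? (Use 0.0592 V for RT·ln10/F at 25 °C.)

0.038 V

Both half-cells are Co²⁺/Co, so E°_cell = 0. The concentrated side is the cathode; the cell reaction moves Co²⁺ from high to low concentration with n = 2.
Q = [Co²⁺]_dilute/[Co²⁺]_conc = 0.027/0.5 = 0.0540.
E = 0 − (0.0592/2) log Q = −(0.0592/2)(-1.268) = 0.0375 V.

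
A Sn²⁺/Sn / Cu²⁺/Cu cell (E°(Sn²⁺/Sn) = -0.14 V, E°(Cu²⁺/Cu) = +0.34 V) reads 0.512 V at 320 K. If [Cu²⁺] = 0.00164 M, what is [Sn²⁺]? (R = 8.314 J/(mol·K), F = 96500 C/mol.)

From the Nernst equation, ln Q = nF(E° − E)/RT = 2×96500×(0.48 − 0.512)/(8.314×320) = -2.321, so Q = 0.0981.
With Q = [Sn²⁺]/[Cu²⁺] and the known concentrations, [Sn²⁺] in the numerator gives [Sn²⁺] = 1.6 × 10^-4 M.

1.6 × 10^-4 M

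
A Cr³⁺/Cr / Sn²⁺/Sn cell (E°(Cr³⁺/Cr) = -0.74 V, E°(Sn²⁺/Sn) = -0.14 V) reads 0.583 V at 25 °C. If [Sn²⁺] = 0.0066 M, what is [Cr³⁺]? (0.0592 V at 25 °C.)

0.0039 M

From the Nernst equation, log Q = n(E° − E)/0.0592 = 6(0.60 − 0.583)/0.0592 = 1.723, so Q = 52.8.
With Q = [Cr³⁺]^2/[Sn²⁺]^3 and the known concentrations, [Cr³⁺]^2 in the numerator gives [Cr³⁺] = 0.0039 M.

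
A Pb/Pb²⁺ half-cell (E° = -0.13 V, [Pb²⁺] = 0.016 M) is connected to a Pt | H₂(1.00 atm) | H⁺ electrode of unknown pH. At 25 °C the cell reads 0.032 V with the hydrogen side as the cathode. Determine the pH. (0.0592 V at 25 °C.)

pH = 2.55

E°_cell = 0.13 V and n = 2.
log Q = n(E° − E)/0.0592 = 2×(0.13 − 0.032)/0.0592 = 3.311.
With Q = [Pb²⁺]·P(H₂) / [H⁺]^2, solving for [H⁺] gives log[H⁺] = -2.553, so pH = 2.55.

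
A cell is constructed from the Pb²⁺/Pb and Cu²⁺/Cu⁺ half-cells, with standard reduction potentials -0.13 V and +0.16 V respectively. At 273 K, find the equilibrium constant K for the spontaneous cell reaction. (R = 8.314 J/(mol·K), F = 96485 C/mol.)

E°_cell = +0.16 − (-0.13) = 0.29 V, with n = 2 electrons transferred.
At equilibrium E = 0, so the Nernst equation gives ln K = nFE°/RT = (2)(96485)(0.29)/((8.314)(273)) = 24.66.
K = e^24.66 = 5.1 × 10^10.

5.1 × 10^10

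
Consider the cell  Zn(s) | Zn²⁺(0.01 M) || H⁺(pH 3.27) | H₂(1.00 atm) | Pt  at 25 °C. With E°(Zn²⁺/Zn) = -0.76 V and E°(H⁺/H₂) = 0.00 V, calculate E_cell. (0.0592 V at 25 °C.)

The hydrogen couple is the cathode, so E°_cell = 0.76 V; n = 2.
[H⁺] = 10^(−3.27) = 5.4 × 10^-4 M, and Q = [Zn²⁺]·P(H₂) / [H⁺]^2 = 3.47 × 10^4.
E = E° − (0.0592/2) log Q = 0.76 − (0.0592/2)(4.540) = 0.626 V.

0.63 V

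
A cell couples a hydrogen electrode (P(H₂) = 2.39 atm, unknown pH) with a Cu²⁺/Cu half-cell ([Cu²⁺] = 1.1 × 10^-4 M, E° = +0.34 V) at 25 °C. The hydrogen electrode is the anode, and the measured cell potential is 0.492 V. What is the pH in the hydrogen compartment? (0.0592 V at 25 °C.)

pH = 4.36

E°_cell = 0.34 V and n = 2.
log Q = n(E° − E)/0.0592 = 2×(0.34 − 0.492)/0.0592 = -5.135.
With Q = [H⁺]^2 / ([Cu²⁺]·P(H₂)), solving for [H⁺] gives log[H⁺] = -4.358, so pH = 4.36.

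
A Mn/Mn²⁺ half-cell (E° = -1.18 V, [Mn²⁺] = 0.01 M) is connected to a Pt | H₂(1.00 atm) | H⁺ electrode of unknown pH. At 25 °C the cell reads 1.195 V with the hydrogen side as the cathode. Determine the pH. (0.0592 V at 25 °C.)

E°_cell = 1.18 V and n = 2.
log Q = n(E° − E)/0.0592 = 2×(1.18 − 1.195)/0.0592 = -0.507.
With Q = [Mn²⁺]·P(H₂) / [H⁺]^2, solving for [H⁺] gives log[H⁺] = -0.747, so pH = 0.75.

pH = 0.75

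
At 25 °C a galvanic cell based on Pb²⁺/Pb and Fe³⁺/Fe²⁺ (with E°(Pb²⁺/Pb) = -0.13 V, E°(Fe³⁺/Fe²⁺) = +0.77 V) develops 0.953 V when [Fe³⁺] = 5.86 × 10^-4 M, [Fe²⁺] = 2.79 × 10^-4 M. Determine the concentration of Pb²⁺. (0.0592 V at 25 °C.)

0.071 M

From the Nernst equation, log Q = n(E° − E)/0.0592 = 2(0.90 − 0.953)/0.0592 = -1.791, so Q = 0.0162.
With Q = [Pb²⁺]·[Fe²⁺]^2/[Fe³⁺]^2 and the known concentrations, [Pb²⁺] in the numerator gives [Pb²⁺] = 0.071 M.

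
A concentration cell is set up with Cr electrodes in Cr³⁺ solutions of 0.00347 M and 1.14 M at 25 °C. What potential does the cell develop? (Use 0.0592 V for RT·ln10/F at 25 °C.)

Both half-cells are Cr³⁺/Cr, so E°_cell = 0. The concentrated side is the cathode; the cell reaction moves Cr³⁺ from high to low concentration with n = 3.
Q = [Cr³⁺]_dilute/[Cr³⁺]_conc = 0.00347/1.14 = 0.00304.
E = 0 − (0.0592/3) log Q = −(0.0592/3)(-2.517) = 0.0497 V.

0.050 V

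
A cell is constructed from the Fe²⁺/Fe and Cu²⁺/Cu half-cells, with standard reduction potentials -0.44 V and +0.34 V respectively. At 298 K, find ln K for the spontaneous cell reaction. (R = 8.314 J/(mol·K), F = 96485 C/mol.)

ln K = 60.8

E°_cell = +0.34 − (-0.44) = 0.78 V, with n = 2 electrons transferred.
At equilibrium E = 0, so the Nernst equation gives ln K = nFE°/RT = (2)(96485)(0.78)/((8.314)(298)) = 60.75.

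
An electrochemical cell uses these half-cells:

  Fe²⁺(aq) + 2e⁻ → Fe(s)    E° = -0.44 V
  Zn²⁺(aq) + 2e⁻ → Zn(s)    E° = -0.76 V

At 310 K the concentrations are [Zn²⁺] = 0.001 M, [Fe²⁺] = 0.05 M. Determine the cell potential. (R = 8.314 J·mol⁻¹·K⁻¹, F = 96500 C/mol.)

The Fe²⁺/Fe couple has the higher reduction potential and acts as the cathode, so E°_cell = -0.44 − (-0.76) = 0.32 V.
Balancing electrons gives n = 2; the reaction quotient is Q = [Zn²⁺]/[Fe²⁺] = 0.0200.
E = E° − (RT/nF) ln Q = 0.32 − (8.314×310)/(2×96500) × (-3.912) = 0.320 + 0.052 = 0.372 V.

0.372 V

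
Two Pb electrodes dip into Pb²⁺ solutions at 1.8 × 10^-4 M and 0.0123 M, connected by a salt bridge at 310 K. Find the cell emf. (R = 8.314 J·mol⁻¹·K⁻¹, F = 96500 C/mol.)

0.056 V

Both half-cells are Pb²⁺/Pb, so E°_cell = 0. The concentrated side is the cathode; the cell reaction moves Pb²⁺ from high to low concentration with n = 2.
Q = [Pb²⁺]_dilute/[Pb²⁺]_conc = 1.8 × 10^-4/0.0123 = 0.0146.
E = 0 − (RT/nF) ln Q = −((8.314×310)/(2×96500))(-4.224) = 0.0564 V.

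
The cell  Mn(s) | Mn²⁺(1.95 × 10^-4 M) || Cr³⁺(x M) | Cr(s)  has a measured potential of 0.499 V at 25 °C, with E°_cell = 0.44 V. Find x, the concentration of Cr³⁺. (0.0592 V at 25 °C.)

0.0027 M

From the Nernst equation, log Q = n(E° − E)/0.0592 = 6(0.44 − 0.499)/0.0592 = -5.980, so Q = 1.05 × 10^-6.
With Q = [Mn²⁺]^3/[Cr³⁺]^2 and the known concentrations, [Cr³⁺]^2 in the denominator gives [Cr³⁺] = 0.0027 M.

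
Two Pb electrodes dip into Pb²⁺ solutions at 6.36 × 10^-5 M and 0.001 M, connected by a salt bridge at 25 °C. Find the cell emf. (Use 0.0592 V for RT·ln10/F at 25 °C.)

0.035 V

Both half-cells are Pb²⁺/Pb, so E°_cell = 0. The concentrated side is the cathode; the cell reaction moves Pb²⁺ from high to low concentration with n = 2.
Q = [Pb²⁺]_dilute/[Pb²⁺]_conc = 6.36 × 10^-5/0.001 = 0.0636.
E = 0 − (0.0592/2) log Q = −(0.0592/2)(-1.197) = 0.0354 V.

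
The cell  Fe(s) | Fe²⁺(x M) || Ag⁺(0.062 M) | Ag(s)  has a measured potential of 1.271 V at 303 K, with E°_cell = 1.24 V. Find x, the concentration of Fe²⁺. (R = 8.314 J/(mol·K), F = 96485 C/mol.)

3.6 × 10^-4 M

From the Nernst equation, ln Q = nF(E° − E)/RT = 2×96485×(1.24 − 1.271)/(8.314×303) = -2.375, so Q = 0.0930.
With Q = [Fe²⁺]/[Ag⁺]^2 and the known concentrations, [Fe²⁺] in the numerator gives [Fe²⁺] = 3.6 × 10^-4 M.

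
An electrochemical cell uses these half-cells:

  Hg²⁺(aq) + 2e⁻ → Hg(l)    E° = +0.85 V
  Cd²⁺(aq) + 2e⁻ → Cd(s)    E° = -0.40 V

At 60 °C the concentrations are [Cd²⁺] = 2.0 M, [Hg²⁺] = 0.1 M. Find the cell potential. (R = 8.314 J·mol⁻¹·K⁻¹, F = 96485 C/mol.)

The Hg²⁺/Hg couple has the higher reduction potential and acts as the cathode, so E°_cell = +0.85 − (-0.40) = 1.25 V.
Balancing electrons gives n = 2; the reaction quotient is Q = [Cd²⁺]/[Hg²⁺] = 20.0.
E = E° − (RT/nF) ln Q = 1.25 − (8.314×333)/(2×96485) × (2.996) = 1.250 − 0.043 = 1.207 V.

1.21 V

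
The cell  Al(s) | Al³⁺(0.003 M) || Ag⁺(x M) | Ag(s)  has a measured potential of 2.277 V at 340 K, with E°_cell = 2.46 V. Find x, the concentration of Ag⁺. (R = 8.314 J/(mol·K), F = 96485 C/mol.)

2.8 × 10^-4 M

From the Nernst equation, ln Q = nF(E° − E)/RT = 3×96485×(2.46 − 2.277)/(8.314×340) = 18.739, so Q = 1.37 × 10^8.
With Q = [Al³⁺]/[Ag⁺]^3 and the known concentrations, [Ag⁺]^3 in the denominator gives [Ag⁺] = 2.8 × 10^-4 M.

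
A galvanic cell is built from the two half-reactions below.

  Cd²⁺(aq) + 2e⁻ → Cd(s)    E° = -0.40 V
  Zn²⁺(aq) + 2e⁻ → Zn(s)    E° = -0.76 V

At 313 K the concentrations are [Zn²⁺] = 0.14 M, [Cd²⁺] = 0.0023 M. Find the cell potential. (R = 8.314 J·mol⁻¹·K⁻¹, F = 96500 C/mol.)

The Cd²⁺/Cd couple has the higher reduction potential and acts as the cathode, so E°_cell = -0.40 − (-0.76) = 0.36 V.
Balancing electrons gives n = 2; the reaction quotient is Q = [Zn²⁺]/[Cd²⁺] = 60.9.
E = E° − (RT/nF) ln Q = 0.36 − (8.314×313)/(2×96500) × (4.109) = 0.360 − 0.055 = 0.305 V.

0.305 V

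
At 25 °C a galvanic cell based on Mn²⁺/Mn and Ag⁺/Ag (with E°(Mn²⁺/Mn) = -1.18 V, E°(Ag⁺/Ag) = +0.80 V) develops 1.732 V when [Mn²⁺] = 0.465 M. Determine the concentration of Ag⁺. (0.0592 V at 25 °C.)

4.4 × 10^-5 M

From the Nernst equation, log Q = n(E° − E)/0.0592 = 2(1.98 − 1.732)/0.0592 = 8.378, so Q = 2.39 × 10^8.
With Q = [Mn²⁺]/[Ag⁺]^2 and the known concentrations, [Ag⁺]^2 in the denominator gives [Ag⁺] = 4.4 × 10^-5 M.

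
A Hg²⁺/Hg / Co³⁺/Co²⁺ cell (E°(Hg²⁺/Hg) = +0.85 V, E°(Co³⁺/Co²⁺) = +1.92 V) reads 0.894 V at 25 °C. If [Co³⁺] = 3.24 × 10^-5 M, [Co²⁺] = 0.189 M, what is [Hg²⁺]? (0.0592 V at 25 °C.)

From the Nernst equation, log Q = n(E° − E)/0.0592 = 2(1.07 − 0.894)/0.0592 = 5.946, so Q = 8.83 × 10^5.
With Q = [Hg²⁺]·[Co²⁺]^2/[Co³⁺]^2 and the known concentrations, [Hg²⁺] in the numerator gives [Hg²⁺] = 0.026 M.

0.026 M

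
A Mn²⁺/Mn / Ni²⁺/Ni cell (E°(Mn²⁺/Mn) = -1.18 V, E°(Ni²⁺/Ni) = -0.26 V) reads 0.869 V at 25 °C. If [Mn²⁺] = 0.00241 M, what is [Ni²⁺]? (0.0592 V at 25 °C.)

4.6 × 10^-5 M

From the Nernst equation, log Q = n(E° − E)/0.0592 = 2(0.92 − 0.869)/0.0592 = 1.723, so Q = 52.8.
With Q = [Mn²⁺]/[Ni²⁺] and the known concentrations, [Ni²⁺] in the denominator gives [Ni²⁺] = 4.6 × 10^-5 M.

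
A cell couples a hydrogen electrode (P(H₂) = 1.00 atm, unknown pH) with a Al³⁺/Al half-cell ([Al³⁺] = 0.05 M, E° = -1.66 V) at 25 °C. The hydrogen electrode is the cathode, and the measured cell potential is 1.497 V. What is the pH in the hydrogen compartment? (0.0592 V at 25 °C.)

E°_cell = 1.66 V and n = 6.
log Q = n(E° − E)/0.0592 = 6×(1.66 − 1.497)/0.0592 = 16.520.
With Q = [Al³⁺]^2·P(H₂)^3 / [H⁺]^6, solving for [H⁺] gives log[H⁺] = -3.187, so pH = 3.19.

pH = 3.19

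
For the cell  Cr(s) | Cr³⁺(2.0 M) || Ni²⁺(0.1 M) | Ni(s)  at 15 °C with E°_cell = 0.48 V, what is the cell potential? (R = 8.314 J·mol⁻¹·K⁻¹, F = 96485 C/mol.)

0.446 V

Balancing electrons gives n = 6; the reaction quotient is Q = [Cr³⁺]^2/[Ni²⁺]^3 = 4000.
E = E° − (RT/nF) ln Q = 0.48 − (8.314×288)/(6×96485) × (8.294) = 0.480 − 0.034 = 0.446 V.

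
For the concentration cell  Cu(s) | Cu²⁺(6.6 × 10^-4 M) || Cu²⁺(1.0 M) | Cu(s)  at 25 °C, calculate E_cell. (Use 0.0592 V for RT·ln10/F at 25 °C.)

Both half-cells are Cu²⁺/Cu, so E°_cell = 0. The concentrated side is the cathode; the cell reaction moves Cu²⁺ from high to low concentration with n = 2.
Q = [Cu²⁺]_dilute/[Cu²⁺]_conc = 6.6 × 10^-4/1.0 = 6.6 × 10^-4.
E = 0 − (0.0592/2) log Q = −(0.0592/2)(-3.180) = 0.0941 V.

0.094 V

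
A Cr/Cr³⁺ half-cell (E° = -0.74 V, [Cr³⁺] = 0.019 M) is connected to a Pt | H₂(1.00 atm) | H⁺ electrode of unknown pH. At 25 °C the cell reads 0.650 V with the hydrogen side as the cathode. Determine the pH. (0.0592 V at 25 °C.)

pH = 2.09

E°_cell = 0.74 V and n = 6.
log Q = n(E° − E)/0.0592 = 6×(0.74 − 0.650)/0.0592 = 9.122.
With Q = [Cr³⁺]^2·P(H₂)^3 / [H⁺]^6, solving for [H⁺] gives log[H⁺] = -2.094, so pH = 2.09.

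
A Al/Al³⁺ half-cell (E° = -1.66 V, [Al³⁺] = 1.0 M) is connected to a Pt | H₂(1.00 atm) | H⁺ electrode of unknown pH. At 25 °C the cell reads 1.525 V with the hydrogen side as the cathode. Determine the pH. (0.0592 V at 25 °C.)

E°_cell = 1.66 V and n = 6.
log Q = n(E° − E)/0.0592 = 6×(1.66 − 1.525)/0.0592 = 13.682.
With Q = [Al³⁺]^2·P(H₂)^3 / [H⁺]^6, solving for [H⁺] gives log[H⁺] = -2.280, so pH = 2.28.

pH = 2.28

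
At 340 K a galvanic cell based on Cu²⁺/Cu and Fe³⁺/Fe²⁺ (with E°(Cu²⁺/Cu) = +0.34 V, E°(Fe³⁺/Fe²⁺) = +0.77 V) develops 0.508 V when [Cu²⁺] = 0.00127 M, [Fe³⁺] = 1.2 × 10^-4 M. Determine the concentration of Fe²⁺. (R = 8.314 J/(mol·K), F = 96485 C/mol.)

From the Nernst equation, ln Q = nF(E° − E)/RT = 2×96485×(0.43 − 0.508)/(8.314×340) = -5.325, so Q = 0.00487.
With Q = [Cu²⁺]·[Fe²⁺]^2/[Fe³⁺]^2 and the known concentrations, [Fe²⁺]^2 in the numerator gives [Fe²⁺] = 2.3 × 10^-4 M.

2.3 × 10^-4 M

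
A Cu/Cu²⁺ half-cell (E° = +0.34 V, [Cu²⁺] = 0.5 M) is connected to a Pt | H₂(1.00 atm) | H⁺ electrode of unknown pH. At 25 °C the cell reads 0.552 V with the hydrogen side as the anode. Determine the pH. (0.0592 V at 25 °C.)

E°_cell = 0.34 V and n = 2.
log Q = n(E° − E)/0.0592 = 2×(0.34 − 0.552)/0.0592 = -7.162.
With Q = [H⁺]^2 / ([Cu²⁺]·P(H₂)), solving for [H⁺] gives log[H⁺] = -3.732, so pH = 3.73.

pH = 3.73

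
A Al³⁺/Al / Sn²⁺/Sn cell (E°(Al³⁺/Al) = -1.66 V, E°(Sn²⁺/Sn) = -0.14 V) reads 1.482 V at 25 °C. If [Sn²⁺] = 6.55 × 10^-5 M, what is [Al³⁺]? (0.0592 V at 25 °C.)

From the Nernst equation, log Q = n(E° − E)/0.0592 = 6(1.52 − 1.482)/0.0592 = 3.851, so Q = 7100.
With Q = [Al³⁺]^2/[Sn²⁺]^3 and the known concentrations, [Al³⁺]^2 in the numerator gives [Al³⁺] = 4.5 × 10^-5 M.

4.5 × 10^-5 M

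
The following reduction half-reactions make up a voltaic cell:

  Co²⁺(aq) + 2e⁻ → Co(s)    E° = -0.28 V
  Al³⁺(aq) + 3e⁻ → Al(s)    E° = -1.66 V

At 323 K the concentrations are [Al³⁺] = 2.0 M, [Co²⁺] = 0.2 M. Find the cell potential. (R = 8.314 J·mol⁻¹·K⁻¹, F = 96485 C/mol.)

1.35 V

The Co²⁺/Co couple has the higher reduction potential and acts as the cathode, so E°_cell = -0.28 − (-1.66) = 1.38 V.
Balancing electrons gives n = 6; the reaction quotient is Q = [Al³⁺]^2/[Co²⁺]^3 = 500.
E = E° − (RT/nF) ln Q = 1.38 − (8.314×323)/(6×96485) × (6.215) = 1.380 − 0.029 = 1.351 V.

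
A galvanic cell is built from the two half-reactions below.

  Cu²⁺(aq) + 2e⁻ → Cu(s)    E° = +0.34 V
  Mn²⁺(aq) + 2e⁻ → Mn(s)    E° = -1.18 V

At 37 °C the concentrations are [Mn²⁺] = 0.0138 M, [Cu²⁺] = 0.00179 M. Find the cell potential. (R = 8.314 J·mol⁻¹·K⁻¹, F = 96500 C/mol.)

1.49 V

The Cu²⁺/Cu couple has the higher reduction potential and acts as the cathode, so E°_cell = +0.34 − (-1.18) = 1.52 V.
Balancing electrons gives n = 2; the reaction quotient is Q = [Mn²⁺]/[Cu²⁺] = 7.71.
E = E° − (RT/nF) ln Q = 1.52 − (8.314×310)/(2×96500) × (2.042) = 1.520 − 0.027 = 1.493 V.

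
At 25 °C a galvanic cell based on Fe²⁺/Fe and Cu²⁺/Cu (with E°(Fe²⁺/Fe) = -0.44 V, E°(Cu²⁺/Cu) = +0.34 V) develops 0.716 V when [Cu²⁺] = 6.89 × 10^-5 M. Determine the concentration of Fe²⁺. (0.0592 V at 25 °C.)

From the Nernst equation, log Q = n(E° − E)/0.0592 = 2(0.78 − 0.716)/0.0592 = 2.162, so Q = 145.
With Q = [Fe²⁺]/[Cu²⁺] and the known concentrations, [Fe²⁺] in the numerator gives [Fe²⁺] = 0.01 M.

0.01 M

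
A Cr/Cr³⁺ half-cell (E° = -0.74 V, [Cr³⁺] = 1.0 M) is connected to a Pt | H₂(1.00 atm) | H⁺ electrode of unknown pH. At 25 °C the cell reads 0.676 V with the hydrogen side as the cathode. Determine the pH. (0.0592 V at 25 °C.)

E°_cell = 0.74 V and n = 6.
log Q = n(E° − E)/0.0592 = 6×(0.74 − 0.676)/0.0592 = 6.486.
With Q = [Cr³⁺]^2·P(H₂)^3 / [H⁺]^6, solving for [H⁺] gives log[H⁺] = -1.081, so pH = 1.08.

pH = 1.08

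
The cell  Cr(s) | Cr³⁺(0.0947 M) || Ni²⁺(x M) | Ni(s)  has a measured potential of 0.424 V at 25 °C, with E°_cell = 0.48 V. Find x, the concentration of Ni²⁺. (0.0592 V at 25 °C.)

0.0027 M

From the Nernst equation, log Q = n(E° − E)/0.0592 = 6(0.48 − 0.424)/0.0592 = 5.676, so Q = 4.74 × 10^5.
With Q = [Cr³⁺]^2/[Ni²⁺]^3 and the known concentrations, [Ni²⁺]^3 in the denominator gives [Ni²⁺] = 0.0027 M.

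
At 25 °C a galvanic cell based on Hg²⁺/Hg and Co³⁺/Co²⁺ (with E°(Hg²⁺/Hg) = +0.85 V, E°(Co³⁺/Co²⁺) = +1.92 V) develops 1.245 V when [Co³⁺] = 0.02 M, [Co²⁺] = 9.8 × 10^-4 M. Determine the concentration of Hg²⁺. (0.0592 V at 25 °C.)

From the Nernst equation, log Q = n(E° − E)/0.0592 = 2(1.07 − 1.245)/0.0592 = -5.912, so Q = 1.22 × 10^-6.
With Q = [Hg²⁺]·[Co²⁺]^2/[Co³⁺]^2 and the known concentrations, [Hg²⁺] in the numerator gives [Hg²⁺] = 5.1 × 10^-4 M.

5.1 × 10^-4 M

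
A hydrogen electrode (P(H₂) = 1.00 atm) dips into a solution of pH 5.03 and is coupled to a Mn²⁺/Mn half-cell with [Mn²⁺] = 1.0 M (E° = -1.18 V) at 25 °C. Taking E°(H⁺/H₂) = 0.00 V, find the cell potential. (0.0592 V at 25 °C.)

0.88 V

The hydrogen couple is the cathode, so E°_cell = 1.18 V; n = 2.
[H⁺] = 10^(−5.03) = 9.3 × 10^-6 M, and Q = [Mn²⁺]·P(H₂) / [H⁺]^2 = 1.15 × 10^10.
E = E° − (0.0592/2) log Q = 1.18 − (0.0592/2)(10.060) = 0.882 V.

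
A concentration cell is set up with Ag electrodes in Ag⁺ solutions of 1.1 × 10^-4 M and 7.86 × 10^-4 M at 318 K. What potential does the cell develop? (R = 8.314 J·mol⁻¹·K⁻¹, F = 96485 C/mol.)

Both half-cells are Ag⁺/Ag, so E°_cell = 0. The concentrated side is the cathode; the cell reaction moves Ag⁺ from high to low concentration with n = 1.
Q = [Ag⁺]_dilute/[Ag⁺]_conc = 1.1 × 10^-4/7.86 × 10^-4 = 0.140.
E = 0 − (RT/nF) ln Q = −((8.314×318)/(1×96485))(-1.966) = 0.0539 V.

0.054 V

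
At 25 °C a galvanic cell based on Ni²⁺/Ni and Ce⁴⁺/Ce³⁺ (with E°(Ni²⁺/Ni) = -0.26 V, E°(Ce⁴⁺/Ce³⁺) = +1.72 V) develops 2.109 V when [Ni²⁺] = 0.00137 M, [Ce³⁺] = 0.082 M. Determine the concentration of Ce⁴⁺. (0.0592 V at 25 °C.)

From the Nernst equation, log Q = n(E° − E)/0.0592 = 2(1.98 − 2.109)/0.0592 = -4.358, so Q = 4.38 × 10^-5.
With Q = [Ni²⁺]·[Ce³⁺]^2/[Ce⁴⁺]^2 and the known concentrations, [Ce⁴⁺]^2 in the denominator gives [Ce⁴⁺] = 0.46 M.

0.46 M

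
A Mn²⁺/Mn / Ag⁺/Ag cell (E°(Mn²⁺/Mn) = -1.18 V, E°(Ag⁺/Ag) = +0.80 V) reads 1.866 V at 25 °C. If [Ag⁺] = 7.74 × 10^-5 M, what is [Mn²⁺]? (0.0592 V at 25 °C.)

From the Nernst equation, log Q = n(E° − E)/0.0592 = 2(1.98 − 1.866)/0.0592 = 3.851, so Q = 7100.
With Q = [Mn²⁺]/[Ag⁺]^2 and the known concentrations, [Mn²⁺] in the numerator gives [Mn²⁺] = 4.3 × 10^-5 M.

4.3 × 10^-5 M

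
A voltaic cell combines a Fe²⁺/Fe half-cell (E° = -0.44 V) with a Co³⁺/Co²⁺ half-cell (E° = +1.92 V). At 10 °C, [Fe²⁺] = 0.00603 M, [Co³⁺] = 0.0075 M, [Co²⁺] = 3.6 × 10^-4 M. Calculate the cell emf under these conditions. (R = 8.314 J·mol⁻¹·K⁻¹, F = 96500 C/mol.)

The Co³⁺/Co²⁺ couple has the higher reduction potential and acts as the cathode, so E°_cell = +1.92 − (-0.44) = 2.36 V.
Balancing electrons gives n = 2; the reaction quotient is Q = [Fe²⁺]·[Co²⁺]^2/[Co³⁺]^2 = 1.39 × 10^-5.
E = E° − (RT/nF) ln Q = 2.36 − (8.314×283)/(2×96500) × (-11.184) = 2.360 + 0.136 = 2.496 V.

2.50 V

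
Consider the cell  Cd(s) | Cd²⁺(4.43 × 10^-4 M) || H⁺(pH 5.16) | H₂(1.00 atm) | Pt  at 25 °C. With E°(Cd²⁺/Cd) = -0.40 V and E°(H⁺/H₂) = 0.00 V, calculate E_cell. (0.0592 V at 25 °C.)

The hydrogen couple is the cathode, so E°_cell = 0.40 V; n = 2.
[H⁺] = 10^(−5.16) = 6.9 × 10^-6 M, and Q = [Cd²⁺]·P(H₂) / [H⁺]^2 = 9.26 × 10^6.
E = E° − (0.0592/2) log Q = 0.40 − (0.0592/2)(6.966) = 0.194 V.

0.19 V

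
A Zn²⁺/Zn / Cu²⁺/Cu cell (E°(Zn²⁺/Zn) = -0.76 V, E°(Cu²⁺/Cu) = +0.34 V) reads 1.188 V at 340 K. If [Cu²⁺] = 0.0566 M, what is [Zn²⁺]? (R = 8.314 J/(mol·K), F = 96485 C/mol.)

From the Nernst equation, ln Q = nF(E° − E)/RT = 2×96485×(1.10 − 1.188)/(8.314×340) = -6.007, so Q = 0.00246.
With Q = [Zn²⁺]/[Cu²⁺] and the known concentrations, [Zn²⁺] in the numerator gives [Zn²⁺] = 1.4 × 10^-4 M.

1.4 × 10^-4 M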